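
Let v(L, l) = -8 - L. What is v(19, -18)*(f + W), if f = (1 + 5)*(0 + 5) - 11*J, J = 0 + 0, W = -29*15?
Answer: 10935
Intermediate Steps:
W = -435
J = 0
f = 30 (f = (1 + 5)*(0 + 5) - 11*0 = 6*5 + 0 = 30 + 0 = 30)
v(19, -18)*(f + W) = (-8 - 1*19)*(30 - 435) = (-8 - 19)*(-405) = -27*(-405) = 10935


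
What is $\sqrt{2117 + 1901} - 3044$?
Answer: $-3044 + 7 \sqrt{82} \approx -2980.6$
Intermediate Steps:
$\sqrt{2117 + 1901} - 3044 = \sqrt{4018} - 3044 = 7 \sqrt{82} - 3044 = -3044 + 7 \sqrt{82}$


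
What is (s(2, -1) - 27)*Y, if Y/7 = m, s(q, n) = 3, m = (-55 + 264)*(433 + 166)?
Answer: -21032088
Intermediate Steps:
m = 125191 (m = 209*599 = 125191)
Y = 876337 (Y = 7*125191 = 876337)
(s(2, -1) - 27)*Y = (3 - 27)*876337 = -24*876337 = -21032088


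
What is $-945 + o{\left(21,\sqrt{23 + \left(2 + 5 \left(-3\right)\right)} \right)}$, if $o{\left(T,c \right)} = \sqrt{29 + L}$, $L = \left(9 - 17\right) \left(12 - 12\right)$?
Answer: $-945 + \sqrt{29} \approx -939.62$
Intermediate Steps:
$L = 0$ ($L = \left(-8\right) 0 = 0$)
$o{\left(T,c \right)} = \sqrt{29}$ ($o{\left(T,c \right)} = \sqrt{29 + 0} = \sqrt{29}$)
$-945 + o{\left(21,\sqrt{23 + \left(2 + 5 \left(-3\right)\right)} \right)} = -945 + \sqrt{29}$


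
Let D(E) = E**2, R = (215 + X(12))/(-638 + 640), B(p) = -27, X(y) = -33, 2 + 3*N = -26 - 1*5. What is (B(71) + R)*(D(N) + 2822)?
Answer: 188352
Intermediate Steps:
N = -11 (N = -2/3 + (-26 - 1*5)/3 = -2/3 + (-26 - 5)/3 = -2/3 + (1/3)*(-31) = -2/3 - 31/3 = -11)
R = 91 (R = (215 - 33)/(-638 + 640) = 182/2 = 182*(1/2) = 91)
(B(71) + R)*(D(N) + 2822) = (-27 + 91)*((-11)**2 + 2822) = 64*(121 + 2822) = 64*2943 = 188352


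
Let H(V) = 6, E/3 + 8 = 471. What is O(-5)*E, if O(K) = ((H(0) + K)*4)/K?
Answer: -5556/5 ≈ -1111.2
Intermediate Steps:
E = 1389 (E = -24 + 3*471 = -24 + 1413 = 1389)
O(K) = (24 + 4*K)/K (O(K) = ((6 + K)*4)/K = (24 + 4*K)/K)
O(-5)*E = (4 + 24/(-5))*1389 = (4 + 24*(-⅕))*1389 = (4 - 24/5)*1389 = -⅘*1389 = -5556/5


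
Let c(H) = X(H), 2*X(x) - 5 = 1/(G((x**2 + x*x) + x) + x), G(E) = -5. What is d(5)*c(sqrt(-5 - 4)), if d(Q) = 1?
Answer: 165/68 - 3*I/68 ≈ 2.4265 - 0.044118*I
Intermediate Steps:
X(x) = 5/2 + 1/(2*(-5 + x))
c(H) = (-24 + 5*H)/(2*(-5 + H))
d(5)*c(sqrt(-5 - 4)) = 1*((-24 + 5*sqrt(-5 - 4))/(2*(-5 + sqrt(-5 - 4)))) = 1*((-24 + 5*sqrt(-9))/(2*(-5 + sqrt(-9)))) = 1*((-24 + 5*(3*I))/(2*(-5 + 3*I))) = 1*(((-5 - 3*I)/34)*(-24 + 15*I)/2) = 1*((-24 + 15*I)*(-5 - 3*I)/68) = (-24 + 15*I)*(-5 - 3*I)/68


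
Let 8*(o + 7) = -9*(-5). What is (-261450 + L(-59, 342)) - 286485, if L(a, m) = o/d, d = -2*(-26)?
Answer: -227940971/416 ≈ -5.4794e+5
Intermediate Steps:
d = 52
o = -11/8 (o = -7 + (-9*(-5))/8 = -7 + (1/8)*45 = -7 + 45/8 = -11/8 ≈ -1.3750)
L(a, m) = -11/416 (L(a, m) = -11/8/52 = -11/8*1/52 = -11/416)
(-261450 + L(-59, 342)) - 286485 = (-261450 - 11/416) - 286485 = -108763211/416 - 286485 = -227940971/416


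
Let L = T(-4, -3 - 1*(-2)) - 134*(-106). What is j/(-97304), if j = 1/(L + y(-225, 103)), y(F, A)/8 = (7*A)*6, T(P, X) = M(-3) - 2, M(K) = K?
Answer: -1/4749116328 ≈ -2.1057e-10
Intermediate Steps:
T(P, X) = -5 (T(P, X) = -3 - 2 = -5)
y(F, A) = 336*A (y(F, A) = 8*((7*A)*6) = 8*(42*A) = 336*A)
L = 14199 (L = -5 - 134*(-106) = -5 + 14204 = 14199)
j = 1/48807 (j = 1/(14199 + 336*103) = 1/(14199 + 34608) = 1/48807 ≈ 2.0489e-5)
j/(-97304) = (1/48807)/(-97304) = (1/48807)*(-1/97304) = -1/4749116328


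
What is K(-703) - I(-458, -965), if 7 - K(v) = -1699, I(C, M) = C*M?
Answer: -440264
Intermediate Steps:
K(v) = 1706 (K(v) = 7 - 1*(-1699) = 7 + 1699 = 1706)
K(-703) - I(-458, -965) = 1706 - (-458)*(-965) = 1706 - 1*441970 = 1706 - 441970 = -440264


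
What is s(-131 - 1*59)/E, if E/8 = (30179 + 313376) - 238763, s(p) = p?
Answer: -95/419168 ≈ -0.00022664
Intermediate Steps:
E = 838336 (E = 8*((30179 + 313376) - 238763) = 8*(343555 - 238763) = 8*104792 = 838336)
s(-131 - 1*59)/E = (-131 - 1*59)/838336 = (-131 - 59)*(1/838336) = -190*1/838336 = -95/419168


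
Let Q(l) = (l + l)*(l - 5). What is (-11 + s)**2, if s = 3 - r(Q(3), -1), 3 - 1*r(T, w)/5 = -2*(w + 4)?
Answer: 2809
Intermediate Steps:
Q(l) = 2*l*(-5 + l) (Q(l) = (2*l)*(-5 + l) = 2*l*(-5 + l))
r(T, w) = 55 + 10*w (r(T, w) = 15 - (-10)*(w + 4) = 15 - (-10)*(4 + w) = 15 - 5*(-8 - 2*w) = 15 + (40 + 10*w) = 55 + 10*w)
s = -42 (s = 3 - (55 + 10*(-1)) = 3 - (55 - 10) = 3 - 1*45 = 3 - 45 = -42)
(-11 + s)**2 = (-11 - 42)**2 = (-53)**2 = 2809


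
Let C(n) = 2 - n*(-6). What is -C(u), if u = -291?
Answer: 1744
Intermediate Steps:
C(n) = 2 + 6*n
-C(u) = -(2 + 6*(-291)) = -(2 - 1746) = -1*(-1744) = 1744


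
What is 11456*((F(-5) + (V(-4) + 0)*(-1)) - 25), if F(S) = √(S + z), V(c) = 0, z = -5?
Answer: -286400 + 11456*I*√10 ≈ -2.864e+5 + 36227.0*I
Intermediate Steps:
F(S) = √(-5 + S) (F(S) = √(S - 5) = √(-5 + S))
11456*((F(-5) + (V(-4) + 0)*(-1)) - 25) = 11456*((√(-5 - 5) + (0 + 0)*(-1)) - 25) = 11456*((√(-10) + 0*(-1)) - 25) = 11456*((I*√10 + 0) - 25) = 11456*(I*√10 - 25) = 11456*(-25 + I*√10) = -286400 + 11456*I*√10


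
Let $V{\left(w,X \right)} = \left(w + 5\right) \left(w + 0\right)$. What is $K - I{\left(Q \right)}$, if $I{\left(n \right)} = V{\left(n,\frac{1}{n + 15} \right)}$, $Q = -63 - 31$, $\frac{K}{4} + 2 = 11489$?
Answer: $37582$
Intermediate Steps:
$K = 45948$ ($K = -8 + 4 \cdot 11489 = -8 + 45956 = 45948$)
$V{\left(w,X \right)} = w \left(5 + w\right)$ ($V{\left(w,X \right)} = \left(5 + w\right) w = w \left(5 + w\right)$)
$Q = -94$
$I{\left(n \right)} = n \left(5 + n\right)$
$K - I{\left(Q \right)} = 45948 - - 94 \left(5 - 94\right) = 45948 - \left(-94\right) \left(-89\right) = 45948 - 8366 = 37582$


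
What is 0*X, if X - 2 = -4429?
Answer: 0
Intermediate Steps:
X = -4427 (X = 2 - 4429 = -4427)
0*X = 0*(-4427) = 0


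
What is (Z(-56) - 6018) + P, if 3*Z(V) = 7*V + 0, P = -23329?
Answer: -88433/3 ≈ -29478.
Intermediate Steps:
Z(V) = 7*V/3 (Z(V) = (7*V + 0)/3 = (7*V)/3 = 7*V/3)
(Z(-56) - 6018) + P = ((7/3)*(-56) - 6018) - 23329 = (-392/3 - 6018) - 23329 = -18446/3 - 23329 = -88433/3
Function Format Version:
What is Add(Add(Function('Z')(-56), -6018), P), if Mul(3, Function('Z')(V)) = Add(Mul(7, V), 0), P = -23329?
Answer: Rational(-88433, 3) ≈ -29478.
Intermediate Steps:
Function('Z')(V) = Mul(Rational(7, 3), V) (Function('Z')(V) = Mul(Rational(1, 3), Add(Mul(7, V), 0)) = Mul(Rational(1, 3), Mul(7, V)) = Mul(Rational(7, 3), V))
Add(Add(Function('Z')(-56), -6018), P) = Add(Add(Mul(Rational(7, 3), -56), -6018), -23329) = Add(Add(Rational(-392, 3), -6018), -23329) = Add(Rational(-18446, 3), -23329) = Rational(-88433, 3)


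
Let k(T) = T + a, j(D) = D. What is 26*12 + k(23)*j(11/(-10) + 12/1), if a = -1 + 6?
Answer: 3086/5 ≈ 617.20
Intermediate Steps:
a = 5
k(T) = 5 + T (k(T) = T + 5 = 5 + T)
26*12 + k(23)*j(11/(-10) + 12/1) = 26*12 + (5 + 23)*(11/(-10) + 12/1) = 312 + 28*(11*(-⅒) + 12*1) = 312 + 28*(-11/10 + 12) = 312 + 28*(109/10) = 312 + 1526/5 = 3086/5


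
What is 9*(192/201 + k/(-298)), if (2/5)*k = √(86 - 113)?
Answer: 576/67 - 135*I*√3/596 ≈ 8.597 - 0.39233*I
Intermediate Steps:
k = 15*I*√3/2 (k = 5*√(86 - 113)/2 = 5*√(-27)/2 = 5*(3*I*√3)/2 = 15*I*√3/2 ≈ 12.99*I)
9*(192/201 + k/(-298)) = 9*(192/201 + (15*I*√3/2)/(-298)) = 9*(192*(1/201) + (15*I*√3/2)*(-1/298)) = 9*(64/67 - 15*I*√3/596) = 576/67 - 135*I*√3/596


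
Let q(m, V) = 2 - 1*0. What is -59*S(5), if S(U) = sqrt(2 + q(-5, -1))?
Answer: -118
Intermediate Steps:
q(m, V) = 2 (q(m, V) = 2 + 0 = 2)
S(U) = 2 (S(U) = sqrt(2 + 2) = sqrt(4) = 2)
-59*S(5) = -59*2 = -118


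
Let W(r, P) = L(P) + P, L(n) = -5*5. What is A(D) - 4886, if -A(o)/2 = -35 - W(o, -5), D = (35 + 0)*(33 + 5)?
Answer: -4876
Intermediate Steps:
L(n) = -25
W(r, P) = -25 + P
D = 1330 (D = 35*38 = 1330)
A(o) = 10 (A(o) = -2*(-35 - (-25 - 5)) = -2*(-35 - 1*(-30)) = -2*(-35 + 30) = -2*(-5) = 10)
A(D) - 4886 = 10 - 4886 = -4876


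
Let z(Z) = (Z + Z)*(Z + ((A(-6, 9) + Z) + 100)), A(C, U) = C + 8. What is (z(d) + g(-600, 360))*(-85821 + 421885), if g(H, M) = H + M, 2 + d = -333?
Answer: 127811860480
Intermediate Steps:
d = -335 (d = -2 - 333 = -335)
A(C, U) = 8 + C
z(Z) = 2*Z*(102 + 2*Z) (z(Z) = (Z + Z)*(Z + (((8 - 6) + Z) + 100)) = (2*Z)*(Z + ((2 + Z) + 100)) = (2*Z)*(Z + (102 + Z)) = (2*Z)*(102 + 2*Z) = 2*Z*(102 + 2*Z))
(z(d) + g(-600, 360))*(-85821 + 421885) = (4*(-335)*(51 - 335) + (-600 + 360))*(-85821 + 421885) = (4*(-335)*(-284) - 240)*336064 = (380560 - 240)*336064 = 380320*336064 = 127811860480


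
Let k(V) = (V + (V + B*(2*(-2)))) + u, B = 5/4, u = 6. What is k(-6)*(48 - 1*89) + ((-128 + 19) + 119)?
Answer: 461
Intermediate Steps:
B = 5/4 (B = 5*(¼) = 5/4 ≈ 1.2500)
k(V) = 1 + 2*V (k(V) = (V + (V + 5*(2*(-2))/4)) + 6 = (V + (V + (5/4)*(-4))) + 6 = (V + (V - 5)) + 6 = (V + (-5 + V)) + 6 = (-5 + 2*V) + 6 = 1 + 2*V)
k(-6)*(48 - 1*89) + ((-128 + 19) + 119) = (1 + 2*(-6))*(48 - 1*89) + ((-128 + 19) + 119) = (1 - 12)*(48 - 89) + (-109 + 119) = -11*(-41) + 10 = 451 + 10 = 461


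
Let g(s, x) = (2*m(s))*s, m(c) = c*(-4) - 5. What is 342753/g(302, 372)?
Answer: -342753/732652 ≈ -0.46782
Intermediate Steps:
m(c) = -5 - 4*c (m(c) = -4*c - 5 = -5 - 4*c)
g(s, x) = s*(-10 - 8*s) (g(s, x) = (2*(-5 - 4*s))*s = (-10 - 8*s)*s = s*(-10 - 8*s))
342753/g(302, 372) = 342753/((-2*302*(5 + 4*302))) = 342753/((-2*302*(5 + 1208))) = 342753/((-2*302*1213)) = 342753/(-732652) = 342753*(-1/732652) = -342753/732652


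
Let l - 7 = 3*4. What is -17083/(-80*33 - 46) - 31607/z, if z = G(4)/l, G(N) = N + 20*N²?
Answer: -803748373/435132 ≈ -1847.1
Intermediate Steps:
l = 19 (l = 7 + 3*4 = 7 + 12 = 19)
z = 324/19 (z = (4*(1 + 20*4))/19 = (4*(1 + 80))/19 = (4*81)/19 = (1/19)*324 = 324/19 ≈ 17.053)
-17083/(-80*33 - 46) - 31607/z = -17083/(-80*33 - 46) - 31607/324/19 = -17083/(-2640 - 46) - 31607*19/324 = -17083/(-2686) - 600533/324 = -17083*(-1/2686) - 600533/324 = 17083/2686 - 600533/324 = -803748373/435132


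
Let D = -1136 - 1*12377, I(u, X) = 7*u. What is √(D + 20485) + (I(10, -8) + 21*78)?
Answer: 1708 + 2*√1743 ≈ 1791.5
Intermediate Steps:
D = -13513 (D = -1136 - 12377 = -13513)
√(D + 20485) + (I(10, -8) + 21*78) = √(-13513 + 20485) + (7*10 + 21*78) = √6972 + (70 + 1638) = 2*√1743 + 1708 = 1708 + 2*√1743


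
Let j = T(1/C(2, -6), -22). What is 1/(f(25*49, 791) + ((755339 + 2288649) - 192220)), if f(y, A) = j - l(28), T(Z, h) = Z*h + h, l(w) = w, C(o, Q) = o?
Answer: 1/2851707 ≈ 3.5067e-7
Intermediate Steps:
T(Z, h) = h + Z*h
j = -33 (j = -22*(1 + 1/2) = -22*(1 + ½) = -22*3/2 = -33)
f(y, A) = -61 (f(y, A) = -33 - 1*28 = -33 - 28 = -61)
1/(f(25*49, 791) + ((755339 + 2288649) - 192220)) = 1/(-61 + ((755339 + 2288649) - 192220)) = 1/(-61 + (3043988 - 192220)) = 1/(-61 + 2851768) = 1/2851707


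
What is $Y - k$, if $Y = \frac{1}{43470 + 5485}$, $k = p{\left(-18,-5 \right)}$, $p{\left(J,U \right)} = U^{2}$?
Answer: $- \frac{1223874}{48955} \approx -25.0$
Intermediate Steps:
$k = 25$ ($k = \left(-5\right)^{2} = 25$)
$Y = \frac{1}{48955} \approx 2.0427 \cdot 10^{-5}$
$Y - k = \frac{1}{48955} - 25 = - \frac{1223874}{48955}$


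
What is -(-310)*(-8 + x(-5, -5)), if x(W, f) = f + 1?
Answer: -3720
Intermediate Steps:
x(W, f) = 1 + f
-(-310)*(-8 + x(-5, -5)) = -(-310)*(-8 + (1 - 5)) = -(-310)*(-8 - 4) = -(-310)*(-12) = -31*120 = -3720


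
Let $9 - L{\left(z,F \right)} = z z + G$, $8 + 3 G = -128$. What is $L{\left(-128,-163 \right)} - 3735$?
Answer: $- \frac{60194}{3} \approx -20065.0$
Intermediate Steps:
$G = - \frac{136}{3}$ ($G = - \frac{8}{3} + \frac{1}{3} \left(-128\right) = - \frac{8}{3} - \frac{128}{3} = - \frac{136}{3} \approx -45.333$)
$L{\left(z,F \right)} = \frac{163}{3} - z^{2}$ ($L{\left(z,F \right)} = 9 - \left(z z - \frac{136}{3}\right) = 9 - \left(z^{2} - \frac{136}{3}\right) = 9 - \left(- \frac{136}{3} + z^{2}\right) = \frac{163}{3} - z^{2}$)
$L{\left(-128,-163 \right)} - 3735 = \left(\frac{163}{3} - \left(-128\right)^{2}\right) - 3735 = \left(\frac{163}{3} - 16384\right) - 3735 = - \frac{48989}{3} - 3735 = - \frac{60194}{3}$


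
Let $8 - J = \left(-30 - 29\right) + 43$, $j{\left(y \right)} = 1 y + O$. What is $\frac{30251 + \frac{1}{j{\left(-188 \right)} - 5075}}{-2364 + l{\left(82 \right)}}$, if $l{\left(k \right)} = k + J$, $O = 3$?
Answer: $- \frac{159120259}{11877080} \approx -13.397$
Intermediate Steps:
$j{\left(y \right)} = 3 + y$ ($j{\left(y \right)} = 1 y + 3 = y + 3 = 3 + y$)
$J = 24$ ($J = 8 - \left(\left(-30 - 29\right) + 43\right) = 8 - \left(-59 + 43\right) = 8 - -16 = 8 + 16 = 24$)
$l{\left(k \right)} = 24 + k$ ($l{\left(k \right)} = k + 24 = 24 + k$)
$\frac{30251 + \frac{1}{j{\left(-188 \right)} - 5075}}{-2364 + l{\left(82 \right)}} = \frac{30251 + \frac{1}{\left(3 - 188\right) - 5075}}{-2364 + \left(24 + 82\right)} = \frac{30251 + \frac{1}{-185 - 5075}}{-2364 + 106} = \frac{30251 + \frac{1}{-5260}}{-2258} = \left(30251 - \frac{1}{5260}\right) \left(- \frac{1}{2258}\right) = \frac{159120259}{5260} \left(- \frac{1}{2258}\right) = - \frac{159120259}{11877080}$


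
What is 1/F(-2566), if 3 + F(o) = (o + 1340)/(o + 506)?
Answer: -1030/2477 ≈ -0.41583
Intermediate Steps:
F(o) = -3 + (1340 + o)/(506 + o) (F(o) = -3 + (o + 1340)/(o + 506) = -3 + (1340 + o)/(506 + o))
1/F(-2566) = 1/(2*(-89 - 1*(-2566))/(506 - 2566)) = 1/(2*(-89 + 2566)/(-2060)) = 1/(2*(-1/2060)*2477) = 1/(-2477/1030) = -1030/2477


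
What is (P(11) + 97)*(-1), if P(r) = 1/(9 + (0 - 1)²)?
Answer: -971/10 ≈ -97.100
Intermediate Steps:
P(r) = ⅒ (P(r) = 1/(9 + (-1)²) = 1/(9 + 1) = 1/10 = ⅒)
(P(11) + 97)*(-1) = (⅒ + 97)*(-1) = (971/10)*(-1) = -971/10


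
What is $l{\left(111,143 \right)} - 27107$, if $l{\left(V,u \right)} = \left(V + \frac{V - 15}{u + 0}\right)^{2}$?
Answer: $- \frac{299302082}{20449} \approx -14637.0$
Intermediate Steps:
$l{\left(V,u \right)} = \left(V + \frac{-15 + V}{u}\right)^{2}$ ($l{\left(V,u \right)} = \left(V + \frac{V - 15}{u}\right)^{2} = \left(V + \frac{-15 + V}{u}\right)^{2}$)
$l{\left(111,143 \right)} - 27107 = \frac{\left(-15 + 111 + 111 \cdot 143\right)^{2}}{20449} - 27107 = \frac{\left(-15 + 111 + 15873\right)^{2}}{20449} - 27107 = \frac{15969^{2}}{20449} - 27107 = \frac{1}{20449} \cdot 255008961 - 27107 = \frac{255008961}{20449} - 27107 = - \frac{299302082}{20449}$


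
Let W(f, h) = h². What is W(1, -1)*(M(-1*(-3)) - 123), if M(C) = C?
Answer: -120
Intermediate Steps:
W(1, -1)*(M(-1*(-3)) - 123) = (-1)²*(-1*(-3) - 123) = 1*(3 - 123) = 1*(-120) = -120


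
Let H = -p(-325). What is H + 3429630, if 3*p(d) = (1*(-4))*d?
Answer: 10287590/3 ≈ 3.4292e+6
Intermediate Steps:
p(d) = -4*d/3 (p(d) = ((1*(-4))*d)/3 = (-4*d)/3 = -4*d/3)
H = -1300/3 (H = -(-4)*(-325)/3 = -1*1300/3 = -1300/3 ≈ -433.33)
H + 3429630 = -1300/3 + 3429630 = 10287590/3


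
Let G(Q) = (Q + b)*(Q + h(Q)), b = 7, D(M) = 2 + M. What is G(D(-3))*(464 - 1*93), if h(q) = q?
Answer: -4452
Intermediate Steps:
G(Q) = 2*Q*(7 + Q) (G(Q) = (Q + 7)*(Q + Q) = (7 + Q)*(2*Q) = 2*Q*(7 + Q))
G(D(-3))*(464 - 1*93) = (2*(2 - 3)*(7 + (2 - 3)))*(464 - 1*93) = (2*(-1)*(7 - 1))*(464 - 93) = (2*(-1)*6)*371 = -12*371 = -4452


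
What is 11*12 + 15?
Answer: 147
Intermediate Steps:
11*12 + 15 = 132 + 15 = 147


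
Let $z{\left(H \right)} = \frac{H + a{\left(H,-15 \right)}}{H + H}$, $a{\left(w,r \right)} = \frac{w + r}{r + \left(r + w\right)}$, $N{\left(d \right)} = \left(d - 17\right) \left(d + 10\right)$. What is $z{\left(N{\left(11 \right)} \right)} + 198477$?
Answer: $\frac{2600849113}{13104} \approx 1.9848 \cdot 10^{5}$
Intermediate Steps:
$N{\left(d \right)} = \left(-17 + d\right) \left(10 + d\right)$
$a{\left(w,r \right)} = \frac{r + w}{w + 2 r}$
$z{\left(H \right)} = \frac{H + \frac{-15 + H}{-30 + H}}{2 H}$ ($z{\left(H \right)} = \frac{H + \frac{-15 + H}{H + 2 \left(-15\right)}}{H + H} = \frac{H + \frac{-15 + H}{H - 30}}{2 H} = \left(H + \frac{-15 + H}{-30 + H}\right) \frac{1}{2 H} = \frac{H + \frac{-15 + H}{-30 + H}}{2 H}$)
$z{\left(N{\left(11 \right)} \right)} + 198477 = \frac{-15 - \left(247 - 121\right) + \left(-170 + 11^{2} - 77\right) \left(-30 - \left(247 - 121\right)\right)}{2 \left(-170 + 11^{2} - 77\right) \left(-30 - \left(247 - 121\right)\right)} + 198477 = \frac{-15 - 126 + \left(-170 + 121 - 77\right) \left(-30 - 126\right)}{2 \left(-170 + 121 - 77\right) \left(-30 - 126\right)} + 198477 = \frac{-15 - 126 - 126 \left(-30 - 126\right)}{2 \left(-126\right) \left(-30 - 126\right)} + 198477 = \frac{1}{2} \left(- \frac{1}{126}\right) \frac{1}{-156} \left(-15 - 126 - -19656\right) + 198477 = \frac{1}{2} \left(- \frac{1}{126}\right) \left(- \frac{1}{156}\right) \left(-15 - 126 + 19656\right) + 198477 = \frac{1}{2} \left(- \frac{1}{126}\right) \left(- \frac{1}{156}\right) 19515 + 198477 = \frac{6505}{13104} + 198477 = \frac{2600849113}{13104}$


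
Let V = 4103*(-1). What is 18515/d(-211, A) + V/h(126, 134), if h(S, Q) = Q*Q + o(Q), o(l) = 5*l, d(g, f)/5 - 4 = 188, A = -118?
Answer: 34092151/1788096 ≈ 19.066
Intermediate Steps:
d(g, f) = 960 (d(g, f) = 20 + 5*188 = 20 + 940 = 960)
V = -4103
h(S, Q) = Q² + 5*Q (h(S, Q) = Q*Q + 5*Q = Q² + 5*Q)
18515/d(-211, A) + V/h(126, 134) = 18515/960 - 4103*1/(134*(5 + 134)) = 18515*(1/960) - 4103/(134*139) = 3703/192 - 4103/18626 = 34092151/1788096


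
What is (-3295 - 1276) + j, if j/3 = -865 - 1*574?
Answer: -8888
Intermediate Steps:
j = -4317 (j = 3*(-865 - 1*574) = 3*(-865 - 574) = 3*(-1439) = -4317)
(-3295 - 1276) + j = (-3295 - 1276) - 4317 = -4571 - 4317 = -8888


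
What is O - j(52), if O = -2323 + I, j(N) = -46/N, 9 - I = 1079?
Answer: -88195/26 ≈ -3392.1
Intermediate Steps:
I = -1070 (I = 9 - 1*1079 = 9 - 1079 = -1070)
O = -3393 (O = -2323 - 1070 = -3393)
O - j(52) = -3393 - (-46)/52 = -3393 - 1*(-23/26) = -3393 + 23/26 = -88195/26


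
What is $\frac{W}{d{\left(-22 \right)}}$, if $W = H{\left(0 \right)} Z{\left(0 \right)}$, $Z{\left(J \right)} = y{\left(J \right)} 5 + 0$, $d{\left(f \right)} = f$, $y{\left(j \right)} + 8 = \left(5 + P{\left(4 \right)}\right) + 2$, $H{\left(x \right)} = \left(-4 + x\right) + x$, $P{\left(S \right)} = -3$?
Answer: $- \frac{40}{11} \approx -3.6364$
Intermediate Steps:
$H{\left(x \right)} = -4 + 2 x$
$y{\left(j \right)} = -4$ ($y{\left(j \right)} = -8 + \left(\left(5 - 3\right) + 2\right) = -8 + \left(2 + 2\right) = -8 + 4 = -4$)
$Z{\left(J \right)} = -20$ ($Z{\left(J \right)} = \left(-4\right) 5 + 0 = -20 + 0 = -20$)
$W = 80$ ($W = \left(-4 + 2 \cdot 0\right) \left(-20\right) = \left(-4 + 0\right) \left(-20\right) = \left(-4\right) \left(-20\right) = 80$)
$\frac{W}{d{\left(-22 \right)}} = \frac{80}{-22} = 80 \left(- \frac{1}{22}\right) = - \frac{40}{11}$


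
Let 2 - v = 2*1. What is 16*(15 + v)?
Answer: 240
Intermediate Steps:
v = 0 (v = 2 - 2 = 0)
16*(15 + v) = 16*(15 + 0) = 16*15 = 240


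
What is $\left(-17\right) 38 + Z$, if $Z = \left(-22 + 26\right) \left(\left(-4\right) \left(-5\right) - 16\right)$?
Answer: $-630$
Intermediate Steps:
$Z = 16$ ($Z = 4 \left(20 - 16\right) = 4 \cdot 4 = 16$)
$\left(-17\right) 38 + Z = \left(-17\right) 38 + 16 = -646 + 16 = -630$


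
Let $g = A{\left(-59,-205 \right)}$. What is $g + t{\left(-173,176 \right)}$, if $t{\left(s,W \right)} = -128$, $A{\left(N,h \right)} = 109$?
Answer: $-19$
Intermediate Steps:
$g = 109$
$g + t{\left(-173,176 \right)} = 109 - 128 = -19$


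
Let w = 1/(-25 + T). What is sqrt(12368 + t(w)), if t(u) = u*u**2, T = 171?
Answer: sqrt(5619671115154)/21316 ≈ 111.21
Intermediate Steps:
w = 1/146 (w = 1/(-25 + 171) = 1/146 ≈ 0.0068493)
t(u) = u**3
sqrt(12368 + t(w)) = sqrt(12368 + (1/146)**3) = sqrt(12368 + 1/3112136) = sqrt(38490898049/3112136) = sqrt(5619671115154)/21316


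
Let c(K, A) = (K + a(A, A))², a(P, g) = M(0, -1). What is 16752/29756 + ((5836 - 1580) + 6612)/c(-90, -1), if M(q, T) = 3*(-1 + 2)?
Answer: 112546024/56305791 ≈ 1.9988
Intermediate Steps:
M(q, T) = 3 (M(q, T) = 3*1 = 3)
a(P, g) = 3
c(K, A) = (3 + K)² (c(K, A) = (K + 3)² = (3 + K)²)
16752/29756 + ((5836 - 1580) + 6612)/c(-90, -1) = 16752/29756 + ((5836 - 1580) + 6612)/((3 - 90)²) = 16752*(1/29756) + (4256 + 6612)/((-87)²) = 4188/7439 + 10868/7569 = 112546024/56305791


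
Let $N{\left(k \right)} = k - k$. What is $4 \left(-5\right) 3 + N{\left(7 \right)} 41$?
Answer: $-60$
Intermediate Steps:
$N{\left(k \right)} = 0$
$4 \left(-5\right) 3 + N{\left(7 \right)} 41 = 4 \left(-5\right) 3 + 0 \cdot 41 = \left(-20\right) 3 + 0 = -60 + 0 = -60$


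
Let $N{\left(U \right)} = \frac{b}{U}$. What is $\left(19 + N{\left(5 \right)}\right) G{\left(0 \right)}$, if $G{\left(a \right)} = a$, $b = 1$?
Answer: $0$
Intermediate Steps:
$N{\left(U \right)} = \frac{1}{U}$ ($N{\left(U \right)} = 1 \frac{1}{U} = \frac{1}{U}$)
$\left(19 + N{\left(5 \right)}\right) G{\left(0 \right)} = \left(19 + \frac{1}{5}\right) 0 = \frac{96}{5} \cdot 0 = 0$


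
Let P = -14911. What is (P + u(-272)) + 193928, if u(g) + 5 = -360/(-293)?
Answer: 52450876/293 ≈ 1.7901e+5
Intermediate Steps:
u(g) = -1105/293 (u(g) = -5 - 360/(-293) = -5 - 360*(-1/293) = -5 + 360/293 = -1105/293)
(P + u(-272)) + 193928 = (-14911 - 1105/293) + 193928 = -4370028/293 + 193928 = 52450876/293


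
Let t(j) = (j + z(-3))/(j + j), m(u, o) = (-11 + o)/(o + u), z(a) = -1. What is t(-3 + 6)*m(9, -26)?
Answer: 37/51 ≈ 0.72549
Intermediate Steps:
m(u, o) = (-11 + o)/(o + u)
t(j) = (-1 + j)/(2*j) (t(j) = (j - 1)/(j + j) = (-1 + j)/((2*j)) = (-1 + j)*(1/(2*j)) = (-1 + j)/(2*j))
t(-3 + 6)*m(9, -26) = ((-1 + (-3 + 6))/(2*(-3 + 6)))*((-11 - 26)/(-26 + 9)) = ((½)*(-1 + 3)/3)*(-37/(-17)) = ((½)*(⅓)*2)*(-1/17*(-37)) = (⅓)*(37/17) = 37/51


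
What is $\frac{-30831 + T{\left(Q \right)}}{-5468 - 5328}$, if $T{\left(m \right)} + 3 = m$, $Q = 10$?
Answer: $\frac{7706}{2699} \approx 2.8551$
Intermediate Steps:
$T{\left(m \right)} = -3 + m$
$\frac{-30831 + T{\left(Q \right)}}{-5468 - 5328} = \frac{-30831 + \left(-3 + 10\right)}{-5468 - 5328} = \frac{-30831 + 7}{-10796} = \left(-30824\right) \left(- \frac{1}{10796}\right) = \frac{7706}{2699}$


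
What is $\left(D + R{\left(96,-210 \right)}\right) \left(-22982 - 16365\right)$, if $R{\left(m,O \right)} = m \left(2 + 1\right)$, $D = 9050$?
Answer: $-367422286$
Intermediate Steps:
$R{\left(m,O \right)} = 3 m$ ($R{\left(m,O \right)} = m 3 = 3 m$)
$\left(D + R{\left(96,-210 \right)}\right) \left(-22982 - 16365\right) = \left(9050 + 3 \cdot 96\right) \left(-22982 - 16365\right) = \left(9050 + 288\right) \left(-39347\right) = 9338 \left(-39347\right) = -367422286$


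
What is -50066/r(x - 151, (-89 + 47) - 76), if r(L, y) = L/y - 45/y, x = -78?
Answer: -2953894/137 ≈ -21561.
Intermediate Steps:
r(L, y) = -45/y + L/y
-50066/r(x - 151, (-89 + 47) - 76) = -50066*((-89 + 47) - 76)/(-45 + (-78 - 151)) = -50066*(-42 - 76)/(-45 - 229) = -50066/(-274/(-118)) = -50066/((-1/118*(-274))) = -50066/137/59 = -50066*59/137 = -2953894/137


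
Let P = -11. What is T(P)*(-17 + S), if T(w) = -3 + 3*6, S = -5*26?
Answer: -2205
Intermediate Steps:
S = -130
T(w) = 15 (T(w) = -3 + 18 = 15)
T(P)*(-17 + S) = 15*(-17 - 130) = 15*(-147) = -2205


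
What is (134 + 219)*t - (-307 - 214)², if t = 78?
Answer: -243907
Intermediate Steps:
(134 + 219)*t - (-307 - 214)² = (134 + 219)*78 - (-307 - 214)² = 353*78 - 1*(-521)² = 27534 - 1*271441 = 27534 - 271441 = -243907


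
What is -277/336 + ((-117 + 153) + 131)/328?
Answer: -4343/13776 ≈ -0.31526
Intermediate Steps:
-277/336 + ((-117 + 153) + 131)/328 = -277*1/336 + (36 + 131)*(1/328) = -277/336 + 167*(1/328) = -277/336 + 167/328 = -4343/13776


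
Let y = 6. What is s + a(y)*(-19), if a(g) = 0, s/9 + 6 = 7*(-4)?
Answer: -306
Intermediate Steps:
s = -306 (s = -54 + 9*(7*(-4)) = -54 + 9*(-28) = -54 - 252 = -306)
s + a(y)*(-19) = -306 + 0*(-19) = -306 + 0 = -306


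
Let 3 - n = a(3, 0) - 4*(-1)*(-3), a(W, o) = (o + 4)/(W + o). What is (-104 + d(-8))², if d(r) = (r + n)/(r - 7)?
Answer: 22061809/2025 ≈ 10895.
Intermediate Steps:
a(W, o) = (4 + o)/(W + o)
n = 41/3 (n = 3 - ((4 + 0)/(3 + 0) - 4*(-1)*(-3)) = 3 - (4/3 + 4*(-3)) = 3 - ((⅓)*4 - 12) = 3 - (4/3 - 12) = 3 - 1*(-32/3) = 3 + 32/3 = 41/3 ≈ 13.667)
d(r) = (41/3 + r)/(-7 + r) (d(r) = (r + 41/3)/(r - 7) = (41/3 + r)/(-7 + r))
(-104 + d(-8))² = (-104 + (41/3 - 8)/(-7 - 8))² = (-104 + (17/3)/(-15))² = (-104 - 1/15*17/3)² = (-104 - 17/45)² = (-4697/45)² = 22061809/2025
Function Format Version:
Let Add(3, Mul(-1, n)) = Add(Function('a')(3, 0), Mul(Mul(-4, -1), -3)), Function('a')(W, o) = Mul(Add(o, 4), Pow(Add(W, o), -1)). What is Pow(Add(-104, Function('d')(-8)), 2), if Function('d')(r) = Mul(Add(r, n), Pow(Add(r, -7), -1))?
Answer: Rational(22061809, 2025) ≈ 10895.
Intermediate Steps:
Function('a')(W, o) = Mul(Pow(Add(W, o), -1), Add(4, o)) (Function('a')(W, o) = Mul(Add(4, o), Pow(Add(W, o), -1)) = Mul(Pow(Add(W, o), -1), Add(4, o)))
n = Rational(41, 3) (n = Add(3, Mul(-1, Add(Mul(Pow(Add(3, 0), -1), Add(4, 0)), Mul(Mul(-4, -1), -3)))) = Add(3, Mul(-1, Add(Mul(Pow(3, -1), 4), Mul(4, -3)))) = Add(3, Mul(-1, Add(Mul(Rational(1, 3), 4), -12))) = Add(3, Mul(-1, Add(Rational(4, 3), -12))) = Add(3, Mul(-1, Rational(-32, 3))) = Add(3, Rational(32, 3)) = Rational(41, 3) ≈ 13.667)
Function('d')(r) = Mul(Pow(Add(-7, r), -1), Add(Rational(41, 3), r)) (Function('d')(r) = Mul(Add(r, Rational(41, 3)), Pow(Add(r, -7), -1)) = Mul(Add(Rational(41, 3), r), Pow(Add(-7, r), -1)) = Mul(Pow(Add(-7, r), -1), Add(Rational(41, 3), r)))
Pow(Add(-104, Function('d')(-8)), 2) = Pow(Add(-104, Mul(Pow(Add(-7, -8), -1), Add(Rational(41, 3), -8))), 2) = Pow(Add(-104, Mul(Pow(-15, -1), Rational(17, 3))), 2) = Pow(Add(-104, Mul(Rational(-1, 15), Rational(17, 3))), 2) = Pow(Add(-104, Rational(-17, 45)), 2) = Pow(Rational(-4697, 45), 2) = Rational(22061809, 2025)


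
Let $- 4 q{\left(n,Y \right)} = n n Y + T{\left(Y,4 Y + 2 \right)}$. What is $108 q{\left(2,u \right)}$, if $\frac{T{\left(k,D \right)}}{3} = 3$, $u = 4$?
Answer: $-675$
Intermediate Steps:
$T{\left(k,D \right)} = 9$ ($T{\left(k,D \right)} = 3 \cdot 3 = 9$)
$q{\left(n,Y \right)} = - \frac{9}{4} - \frac{Y n^{2}}{4}$ ($q{\left(n,Y \right)} = - \frac{n n Y + 9}{4} = - \frac{n^{2} Y + 9}{4} = - \frac{Y n^{2} + 9}{4} = - \frac{9 + Y n^{2}}{4} = - \frac{9}{4} - \frac{Y n^{2}}{4}$)
$108 q{\left(2,u \right)} = 108 \left(- \frac{9}{4} - 1 \cdot 2^{2}\right) = 108 \left(- \frac{9}{4} - 1 \cdot 4\right) = 108 \left(- \frac{9}{4} - 4\right) = 108 \left(- \frac{25}{4}\right) = -675$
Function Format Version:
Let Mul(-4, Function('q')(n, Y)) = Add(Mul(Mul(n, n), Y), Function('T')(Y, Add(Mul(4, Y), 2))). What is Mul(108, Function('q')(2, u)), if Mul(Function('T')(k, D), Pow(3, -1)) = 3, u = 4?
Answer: -675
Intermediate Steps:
Function('T')(k, D) = 9 (Function('T')(k, D) = Mul(3, 3) = 9)
Function('q')(n, Y) = Add(Rational(-9, 4), Mul(Rational(-1, 4), Y, Pow(n, 2))) (Function('q')(n, Y) = Mul(Rational(-1, 4), Add(Mul(Mul(n, n), Y), 9)) = Mul(Rational(-1, 4), Add(Mul(Pow(n, 2), Y), 9)) = Mul(Rational(-1, 4), Add(Mul(Y, Pow(n, 2)), 9)) = Mul(Rational(-1, 4), Add(9, Mul(Y, Pow(n, 2)))) = Add(Rational(-9, 4), Mul(Rational(-1, 4), Y, Pow(n, 2))))
Mul(108, Function('q')(2, u)) = Mul(108, Add(Rational(-9, 4), Mul(Rational(-1, 4), 4, Pow(2, 2)))) = Mul(108, Add(Rational(-9, 4), Mul(Rational(-1, 4), 4, 4))) = Mul(108, Add(Rational(-9, 4), -4)) = Mul(108, Rational(-25, 4)) = -675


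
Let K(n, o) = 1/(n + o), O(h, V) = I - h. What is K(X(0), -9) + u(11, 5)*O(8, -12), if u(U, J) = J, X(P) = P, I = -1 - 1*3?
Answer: -541/9 ≈ -60.111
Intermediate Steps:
I = -4 (I = -1 - 3 = -4)
O(h, V) = -4 - h
K(X(0), -9) + u(11, 5)*O(8, -12) = 1/(0 - 9) + 5*(-4 - 1*8) = 1/(-9) + 5*(-4 - 8) = -1/9 + 5*(-12) = -1/9 - 60 = -541/9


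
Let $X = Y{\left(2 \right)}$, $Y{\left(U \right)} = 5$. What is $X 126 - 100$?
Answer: $530$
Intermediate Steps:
$X = 5$
$X 126 - 100 = 5 \cdot 126 - 100 = 630 - 100 = 530$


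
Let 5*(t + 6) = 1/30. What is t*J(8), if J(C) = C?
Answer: -3596/75 ≈ -47.947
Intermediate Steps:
t = -899/150 (t = -6 + (1/5)/30 = -6 + (1/5)*(1/30) = -6 + 1/150 = -899/150 ≈ -5.9933)
t*J(8) = -899/150*8 = -3596/75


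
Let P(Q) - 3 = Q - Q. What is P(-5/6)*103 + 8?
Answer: 317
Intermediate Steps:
P(Q) = 3 (P(Q) = 3 + (Q - Q) = 3 + 0 = 3)
P(-5/6)*103 + 8 = 3*103 + 8 = 309 + 8 = 317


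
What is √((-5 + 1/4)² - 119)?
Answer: I*√1543/4 ≈ 9.8203*I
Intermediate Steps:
√((-5 + 1/4)² - 119) = √((-5 + 1*(¼))² - 119) = √((-5 + ¼)² - 119) = √((-19/4)² - 119) = √(361/16 - 119) = √(-1543/16) = I*√1543/4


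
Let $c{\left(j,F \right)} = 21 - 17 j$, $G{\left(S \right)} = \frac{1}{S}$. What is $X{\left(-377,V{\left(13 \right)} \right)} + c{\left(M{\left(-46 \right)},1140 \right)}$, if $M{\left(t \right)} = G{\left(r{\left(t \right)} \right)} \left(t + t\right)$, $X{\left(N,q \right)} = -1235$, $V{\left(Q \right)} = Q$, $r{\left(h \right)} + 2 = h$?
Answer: $- \frac{14959}{12} \approx -1246.6$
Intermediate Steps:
$r{\left(h \right)} = -2 + h$
$M{\left(t \right)} = \frac{2 t}{-2 + t}$ ($M{\left(t \right)} = \frac{t + t}{-2 + t} = \frac{2 t}{-2 + t}$)
$X{\left(-377,V{\left(13 \right)} \right)} + c{\left(M{\left(-46 \right)},1140 \right)} = -1235 + \left(21 - 17 \cdot 2 \left(-46\right) \frac{1}{-2 - 46}\right) = -1235 + \left(21 - 17 \cdot 2 \left(-46\right) \frac{1}{-48}\right) = -1235 + \left(21 - 17 \cdot 2 \left(-46\right) \left(- \frac{1}{48}\right)\right) = -1235 + \left(21 - \frac{391}{12}\right) = -1235 - \frac{139}{12} = - \frac{14959}{12}$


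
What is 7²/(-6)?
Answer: -49/6 ≈ -8.1667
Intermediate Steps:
7²/(-6) = -⅙*49 = -49/6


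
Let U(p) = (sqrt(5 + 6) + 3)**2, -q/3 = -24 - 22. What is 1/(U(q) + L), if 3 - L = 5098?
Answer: -5075/25755229 - 6*sqrt(11)/25755229 ≈ -0.00019782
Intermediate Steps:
L = -5095 (L = 3 - 1*5098 = 3 - 5098 = -5095)
q = 138 (q = -3*(-24 - 22) = -3*(-46) = 138)
U(p) = (3 + sqrt(11))**2 (U(p) = (sqrt(11) + 3)**2 = (3 + sqrt(11))**2)
1/(U(q) + L) = 1/((3 + sqrt(11))**2 - 5095) = 1/(-5095 + (3 + sqrt(11))**2)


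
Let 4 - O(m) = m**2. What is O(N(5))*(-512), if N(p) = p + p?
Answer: 49152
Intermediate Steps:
N(p) = 2*p
O(m) = 4 - m**2
O(N(5))*(-512) = (4 - (2*5)**2)*(-512) = (4 - 1*10**2)*(-512) = (4 - 1*100)*(-512) = (4 - 100)*(-512) = -96*(-512) = 49152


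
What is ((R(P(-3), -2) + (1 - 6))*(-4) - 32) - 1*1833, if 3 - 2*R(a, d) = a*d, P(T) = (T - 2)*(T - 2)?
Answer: -1951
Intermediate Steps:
P(T) = (-2 + T)**2 (P(T) = (-2 + T)*(-2 + T) = (-2 + T)**2)
R(a, d) = 3/2 - a*d/2
((R(P(-3), -2) + (1 - 6))*(-4) - 32) - 1*1833 = (((3/2 - 1/2*(-2 - 3)**2*(-2)) + (1 - 6))*(-4) - 32) - 1*1833 = (((3/2 - 1/2*(-5)**2*(-2)) - 5)*(-4) - 32) - 1833 = (((3/2 - 1/2*25*(-2)) - 5)*(-4) - 32) - 1833 = (((3/2 + 25) - 5)*(-4) - 32) - 1833 = ((53/2 - 5)*(-4) - 32) - 1833 = ((43/2)*(-4) - 32) - 1833 = (-86 - 32) - 1833 = -118 - 1833 = -1951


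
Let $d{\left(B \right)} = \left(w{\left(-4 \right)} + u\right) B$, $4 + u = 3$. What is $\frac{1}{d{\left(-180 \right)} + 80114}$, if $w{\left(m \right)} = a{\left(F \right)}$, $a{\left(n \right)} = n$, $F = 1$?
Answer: $\frac{1}{80114} \approx 1.2482 \cdot 10^{-5}$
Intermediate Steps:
$u = -1$ ($u = -4 + 3 = -1$)
$w{\left(m \right)} = 1$
$d{\left(B \right)} = 0$ ($d{\left(B \right)} = \left(1 - 1\right) B = 0 B = 0$)
$\frac{1}{d{\left(-180 \right)} + 80114} = \frac{1}{0 + 80114} = \frac{1}{80114}$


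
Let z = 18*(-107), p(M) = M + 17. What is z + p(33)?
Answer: -1876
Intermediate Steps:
p(M) = 17 + M
z = -1926
z + p(33) = -1926 + (17 + 33) = -1926 + 50 = -1876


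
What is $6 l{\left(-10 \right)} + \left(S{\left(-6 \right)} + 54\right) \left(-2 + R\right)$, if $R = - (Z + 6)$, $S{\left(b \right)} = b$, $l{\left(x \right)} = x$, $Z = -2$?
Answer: $-348$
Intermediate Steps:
$R = -4$ ($R = - (-2 + 6) = \left(-1\right) 4 = -4$)
$6 l{\left(-10 \right)} + \left(S{\left(-6 \right)} + 54\right) \left(-2 + R\right) = 6 \left(-10\right) + \left(-6 + 54\right) \left(-2 - 4\right) = -60 + 48 \left(-6\right) = -60 - 288 = -348$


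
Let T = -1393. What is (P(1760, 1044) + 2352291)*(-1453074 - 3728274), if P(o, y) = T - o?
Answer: -12171701478024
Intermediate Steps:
P(o, y) = -1393 - o
(P(1760, 1044) + 2352291)*(-1453074 - 3728274) = ((-1393 - 1*1760) + 2352291)*(-1453074 - 3728274) = ((-1393 - 1760) + 2352291)*(-5181348) = (-3153 + 2352291)*(-5181348) = 2349138*(-5181348) = -12171701478024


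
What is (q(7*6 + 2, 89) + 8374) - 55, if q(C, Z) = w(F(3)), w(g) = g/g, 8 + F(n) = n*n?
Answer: 8320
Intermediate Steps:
F(n) = -8 + n**2 (F(n) = -8 + n*n = -8 + n**2)
w(g) = 1
q(C, Z) = 1
(q(7*6 + 2, 89) + 8374) - 55 = (1 + 8374) - 55 = 8375 - 55 = 8320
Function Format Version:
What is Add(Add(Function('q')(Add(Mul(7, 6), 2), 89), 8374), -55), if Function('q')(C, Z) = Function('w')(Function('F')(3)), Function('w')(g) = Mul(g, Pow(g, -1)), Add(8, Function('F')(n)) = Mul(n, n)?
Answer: 8320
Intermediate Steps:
Function('F')(n) = Add(-8, Pow(n, 2)) (Function('F')(n) = Add(-8, Mul(n, n)) = Add(-8, Pow(n, 2)))
Function('w')(g) = 1
Function('q')(C, Z) = 1
Add(Add(Function('q')(Add(Mul(7, 6), 2), 89), 8374), -55) = Add(Add(1, 8374), -55) = Add(8375, -55) = 8320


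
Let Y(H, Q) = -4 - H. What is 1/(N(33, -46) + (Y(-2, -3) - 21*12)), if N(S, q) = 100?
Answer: -1/154 ≈ -0.0064935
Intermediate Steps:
1/(N(33, -46) + (Y(-2, -3) - 21*12)) = 1/(100 + ((-4 - 1*(-2)) - 21*12)) = 1/(100 + ((-4 + 2) - 252)) = 1/(100 + (-2 - 252)) = 1/(100 - 254) = 1/(-154) = -1/154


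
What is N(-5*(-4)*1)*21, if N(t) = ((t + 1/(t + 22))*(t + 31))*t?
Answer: 428910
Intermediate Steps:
N(t) = t*(31 + t)*(t + 1/(22 + t)) (N(t) = ((t + 1/(22 + t))*(31 + t))*t = ((31 + t)*(t + 1/(22 + t)))*t = t*(31 + t)*(t + 1/(22 + t)))
N(-5*(-4)*1)*21 = ((-5*(-4)*1)*(31 + (-5*(-4)*1)**3 + 53*(-5*(-4)*1)**2 + 683*(-5*(-4)*1))/(22 - 5*(-4)*1))*21 = ((20*1)*(31 + (20*1)**3 + 53*(20*1)**2 + 683*(20*1))/(22 + 20*1))*21 = (20*(31 + 20**3 + 53*20**2 + 683*20)/(22 + 20))*21 = (20*(31 + 8000 + 53*400 + 13660)/42)*21 = (20*(1/42)*(31 + 8000 + 21200 + 13660))*21 = (20*(1/42)*42891)*21 = (142970/7)*21 = 428910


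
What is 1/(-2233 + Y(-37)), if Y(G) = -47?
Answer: -1/2280 ≈ -0.00043860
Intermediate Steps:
1/(-2233 + Y(-37)) = 1/(-2233 - 47) = 1/(-2280) = -1/2280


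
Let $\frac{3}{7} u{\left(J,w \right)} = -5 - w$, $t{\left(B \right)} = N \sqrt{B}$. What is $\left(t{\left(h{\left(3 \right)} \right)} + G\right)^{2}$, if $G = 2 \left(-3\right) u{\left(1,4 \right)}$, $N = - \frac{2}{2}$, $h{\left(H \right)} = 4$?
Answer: $15376$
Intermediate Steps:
$N = -1$ ($N = \left(-2\right) \frac{1}{2} = -1$)
$t{\left(B \right)} = - \sqrt{B}$
$u{\left(J,w \right)} = - \frac{35}{3} - \frac{7 w}{3}$ ($u{\left(J,w \right)} = \frac{7 \left(-5 - w\right)}{3} = - \frac{35}{3} - \frac{7 w}{3}$)
$G = 126$ ($G = 2 \left(-3\right) \left(- \frac{35}{3} - \frac{28}{3}\right) = - 6 \left(- \frac{35}{3} - \frac{28}{3}\right) = \left(-6\right) \left(-21\right) = 126$)
$\left(t{\left(h{\left(3 \right)} \right)} + G\right)^{2} = \left(- \sqrt{4} + 126\right)^{2} = \left(\left(-1\right) 2 + 126\right)^{2} = \left(-2 + 126\right)^{2} = 124^{2} = 15376$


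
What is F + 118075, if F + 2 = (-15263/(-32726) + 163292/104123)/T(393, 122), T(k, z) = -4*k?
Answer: 632474082160805947/5356636056456 ≈ 1.1807e+5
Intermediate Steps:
F = -10720205236253/5356636056456 (F = -2 + (-15263/(-32726) + 163292/104123)/((-4*393)) = -2 + (-15263*(-1/32726) + 163292*(1/104123))/(-1572) = -2 + (15263/32726 + 163292/104123)*(-1/1572) = -2 + (6933123341/3407529298)*(-1/1572) = -2 - 6933123341/5356636056456 = -10720205236253/5356636056456 ≈ -2.0013)
F + 118075 = -10720205236253/5356636056456 + 118075 = 632474082160805947/5356636056456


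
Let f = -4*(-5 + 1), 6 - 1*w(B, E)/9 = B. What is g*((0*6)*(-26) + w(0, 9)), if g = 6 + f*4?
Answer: 3780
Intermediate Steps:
w(B, E) = 54 - 9*B
f = 16 (f = -4*(-4) = 16)
g = 70 (g = 6 + 16*4 = 6 + 64 = 70)
g*((0*6)*(-26) + w(0, 9)) = 70*((0*6)*(-26) + (54 - 9*0)) = 70*(0*(-26) + (54 + 0)) = 70*(0 + 54) = 70*54 = 3780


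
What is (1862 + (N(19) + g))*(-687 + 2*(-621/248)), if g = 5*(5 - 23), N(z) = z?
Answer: -153683919/124 ≈ -1.2394e+6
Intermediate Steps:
g = -90 (g = 5*(-18) = -90)
(1862 + (N(19) + g))*(-687 + 2*(-621/248)) = (1862 + (19 - 90))*(-687 + 2*(-621/248)) = (1862 - 71)*(-687 + 2*(-621*1/248)) = 1791*(-687 + 2*(-621/248)) = 1791*(-687 - 621/124) = 1791*(-85809/124) = -153683919/124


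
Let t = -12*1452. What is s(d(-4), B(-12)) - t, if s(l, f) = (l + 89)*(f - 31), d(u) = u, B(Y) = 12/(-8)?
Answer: 29323/2 ≈ 14662.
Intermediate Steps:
B(Y) = -3/2 (B(Y) = 12*(-⅛) = -3/2)
t = -17424
s(l, f) = (-31 + f)*(89 + l) (s(l, f) = (89 + l)*(-31 + f) = (-31 + f)*(89 + l))
s(d(-4), B(-12)) - t = (-2759 - 31*(-4) + 89*(-3/2) - 3/2*(-4)) - 1*(-17424) = (-2759 + 124 - 267/2 + 6) + 17424 = -5525/2 + 17424 = 29323/2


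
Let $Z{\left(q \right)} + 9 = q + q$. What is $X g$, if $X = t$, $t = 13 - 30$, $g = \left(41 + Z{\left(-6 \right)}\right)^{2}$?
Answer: $-6800$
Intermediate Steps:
$Z{\left(q \right)} = -9 + 2 q$ ($Z{\left(q \right)} = -9 + \left(q + q\right) = -9 + 2 q$)
$g = 400$ ($g = \left(41 + \left(-9 + 2 \left(-6\right)\right)\right)^{2} = \left(41 - 21\right)^{2} = 20^{2} = 400$)
$t = -17$
$X = -17$
$X g = \left(-17\right) 400 = -6800$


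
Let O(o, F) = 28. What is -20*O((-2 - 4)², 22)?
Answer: -560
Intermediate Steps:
-20*O((-2 - 4)², 22) = -20*28 = -560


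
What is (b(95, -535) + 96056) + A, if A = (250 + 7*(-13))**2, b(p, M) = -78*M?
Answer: 163067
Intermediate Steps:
A = 25281 (A = (250 - 91)**2 = 159**2 = 25281)
(b(95, -535) + 96056) + A = (-78*(-535) + 96056) + 25281 = (41730 + 96056) + 25281 = 137786 + 25281 = 163067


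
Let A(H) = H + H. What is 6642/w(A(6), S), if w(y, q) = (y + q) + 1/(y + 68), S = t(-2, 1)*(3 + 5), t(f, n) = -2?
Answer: -531360/319 ≈ -1665.7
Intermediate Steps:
A(H) = 2*H
S = -16 (S = -2*(3 + 5) = -2*8 = -16)
w(y, q) = q + y + 1/(68 + y) (w(y, q) = (q + y) + 1/(68 + y) = q + y + 1/(68 + y))
6642/w(A(6), S) = 6642/(((1 + (2*6)² + 68*(-16) + 68*(2*6) - 32*6)/(68 + 2*6))) = 6642/(((1 + 12² - 1088 + 68*12 - 16*12)/(68 + 12))) = 6642/(((1 + 144 - 1088 + 816 - 192)/80)) = 6642/(((1/80)*(-319))) = 6642/(-319/80) = 6642*(-80/319) = -531360/319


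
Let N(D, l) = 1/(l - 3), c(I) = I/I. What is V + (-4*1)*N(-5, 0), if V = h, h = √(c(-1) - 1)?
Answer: 4/3 ≈ 1.3333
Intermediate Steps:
c(I) = 1
h = 0 (h = √(1 - 1) = √0 = 0)
N(D, l) = 1/(-3 + l)
V = 0
V + (-4*1)*N(-5, 0) = 0 + (-4*1)/(-3 + 0) = 0 - 4/(-3) = 0 - 4*(-⅓) = 0 + 4/3 = 4/3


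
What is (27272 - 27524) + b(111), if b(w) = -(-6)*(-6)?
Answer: -288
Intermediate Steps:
b(w) = -36 (b(w) = -6*6 = -36)
(27272 - 27524) + b(111) = (27272 - 27524) - 36 = -252 - 36 = -288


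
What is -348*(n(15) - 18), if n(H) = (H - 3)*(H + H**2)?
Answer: -995976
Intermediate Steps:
n(H) = (-3 + H)*(H + H**2)
-348*(n(15) - 18) = -348*(15*(-3 + 15**2 - 2*15) - 18) = -348*(15*(-3 + 225 - 30) - 18) = -348*(15*192 - 18) = -348*(2880 - 18) = -348*2862 = -995976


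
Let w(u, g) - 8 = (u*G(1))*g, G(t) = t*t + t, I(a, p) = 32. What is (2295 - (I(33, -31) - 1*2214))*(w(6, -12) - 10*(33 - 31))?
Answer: -698412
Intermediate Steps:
G(t) = t + t² (G(t) = t² + t = t + t²)
w(u, g) = 8 + 2*g*u (w(u, g) = 8 + (u*(1*(1 + 1)))*g = 8 + (u*(1*2))*g = 8 + (u*2)*g = 8 + (2*u)*g = 8 + 2*g*u)
(2295 - (I(33, -31) - 1*2214))*(w(6, -12) - 10*(33 - 31)) = (2295 - (32 - 1*2214))*((8 + 2*(-12)*6) - 10*(33 - 31)) = (2295 - (32 - 2214))*((8 - 144) - 10*2) = (2295 - 1*(-2182))*(-136 - 20) = (2295 + 2182)*(-156) = 4477*(-156) = -698412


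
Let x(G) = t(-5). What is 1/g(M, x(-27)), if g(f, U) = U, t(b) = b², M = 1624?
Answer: 1/25 ≈ 0.040000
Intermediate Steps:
x(G) = 25 (x(G) = (-5)² = 25)
1/g(M, x(-27)) = 1/25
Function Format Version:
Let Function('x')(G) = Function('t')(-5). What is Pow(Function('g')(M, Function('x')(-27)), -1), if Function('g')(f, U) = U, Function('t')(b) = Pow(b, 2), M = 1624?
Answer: Rational(1, 25) ≈ 0.040000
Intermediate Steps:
Function('x')(G) = 25 (Function('x')(G) = Pow(-5, 2) = 25)
Pow(Function('g')(M, Function('x')(-27)), -1) = Pow(25, -1) = Rational(1, 25)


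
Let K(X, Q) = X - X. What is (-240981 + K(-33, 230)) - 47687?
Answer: -288668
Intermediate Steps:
K(X, Q) = 0
(-240981 + K(-33, 230)) - 47687 = (-240981 + 0) - 47687 = -240981 - 47687 = -288668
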